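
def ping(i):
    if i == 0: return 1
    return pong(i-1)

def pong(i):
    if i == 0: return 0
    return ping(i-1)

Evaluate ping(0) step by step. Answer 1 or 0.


ping(0) = 1  (base case)
Result: 1

1


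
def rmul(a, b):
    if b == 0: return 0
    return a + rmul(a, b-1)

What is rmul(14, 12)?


rmul(14, 12) = 14 + rmul(14, 11)
rmul(14, 11) = 14 + rmul(14, 10)
rmul(14, 10) = 14 + rmul(14, 9)
rmul(14, 9) = 14 + rmul(14, 8)
rmul(14, 8) = 14 + rmul(14, 7)
rmul(14, 7) = 14 + rmul(14, 6)
rmul(14, 6) = 14 + rmul(14, 5)
rmul(14, 5) = 14 + rmul(14, 4)
rmul(14, 4) = 14 + rmul(14, 3)
rmul(14, 3) = 14 + rmul(14, 2)
rmul(14, 2) = 14 + rmul(14, 1)
rmul(14, 1) = 14 + rmul(14, 0)
rmul(14, 0) = 0  (base case)
Total: 14 + 14 + 14 + 14 + 14 + 14 + 14 + 14 + 14 + 14 + 14 + 14 + 0 = 168

168


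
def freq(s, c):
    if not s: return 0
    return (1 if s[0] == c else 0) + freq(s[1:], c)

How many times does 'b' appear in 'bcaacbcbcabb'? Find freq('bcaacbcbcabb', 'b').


s[0]='b' == 'b' -> 1
s[0]='c' != 'b' -> 0
s[0]='a' != 'b' -> 0
s[0]='a' != 'b' -> 0
s[0]='c' != 'b' -> 0
s[0]='b' == 'b' -> 1
s[0]='c' != 'b' -> 0
s[0]='b' == 'b' -> 1
s[0]='c' != 'b' -> 0
s[0]='a' != 'b' -> 0
s[0]='b' == 'b' -> 1
s[0]='b' == 'b' -> 1
Sum: 1 + 0 + 0 + 0 + 0 + 1 + 0 + 1 + 0 + 0 + 1 + 1 = 5

5


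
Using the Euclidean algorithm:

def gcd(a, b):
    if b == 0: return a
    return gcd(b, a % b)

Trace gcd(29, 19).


gcd(29, 19) = gcd(19, 10)
gcd(19, 10) = gcd(10, 9)
gcd(10, 9) = gcd(9, 1)
gcd(9, 1) = gcd(1, 0)
gcd(1, 0) = 1  (base case)

1


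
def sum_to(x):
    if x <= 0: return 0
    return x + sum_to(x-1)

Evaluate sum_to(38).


sum_to(38)
= 38 + 37 + 36 + 35 + 34 + 33 + 32 + 31 + 30 + 29 + 28 + 27 + 26 + 25 + 24 + 23 + 22 + 21 + 20 + 19 + 18 + 17 + 16 + 15 + 14 + 13 + 12 + 11 + 10 + 9 + 8 + 7 + 6 + 5 + 4 + 3 + 2 + 1 + sum_to(0)
= 38 + 37 + 36 + 35 + 34 + 33 + 32 + 31 + 30 + 29 + 28 + 27 + 26 + 25 + 24 + 23 + 22 + 21 + 20 + 19 + 18 + 17 + 16 + 15 + 14 + 13 + 12 + 11 + 10 + 9 + 8 + 7 + 6 + 5 + 4 + 3 + 2 + 1 + 0
= 741

741


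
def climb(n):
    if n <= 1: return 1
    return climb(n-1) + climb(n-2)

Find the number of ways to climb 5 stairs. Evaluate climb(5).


Building up from base cases:
climb(0) = 1
climb(1) = 1
climb(2) = climb(1) + climb(0) = 1 + 1 = 2
climb(3) = climb(2) + climb(1) = 2 + 1 = 3
climb(4) = climb(3) + climb(2) = 3 + 2 = 5
climb(5) = climb(4) + climb(3) = 5 + 3 = 8

8


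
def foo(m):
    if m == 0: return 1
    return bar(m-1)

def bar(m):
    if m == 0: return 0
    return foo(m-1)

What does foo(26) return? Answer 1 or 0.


foo(26) = bar(25)
bar(25) = foo(24)
foo(24) = bar(23)
bar(23) = foo(22)
foo(22) = bar(21)
bar(21) = foo(20)
foo(20) = bar(19)
bar(19) = foo(18)
foo(18) = bar(17)
bar(17) = foo(16)
foo(16) = bar(15)
bar(15) = foo(14)
foo(14) = bar(13)
bar(13) = foo(12)
foo(12) = bar(11)
bar(11) = foo(10)
foo(10) = bar(9)
bar(9) = foo(8)
foo(8) = bar(7)
bar(7) = foo(6)
foo(6) = bar(5)
bar(5) = foo(4)
foo(4) = bar(3)
bar(3) = foo(2)
foo(2) = bar(1)
bar(1) = foo(0)
foo(0) = 1  (base case)
Result: 1

1


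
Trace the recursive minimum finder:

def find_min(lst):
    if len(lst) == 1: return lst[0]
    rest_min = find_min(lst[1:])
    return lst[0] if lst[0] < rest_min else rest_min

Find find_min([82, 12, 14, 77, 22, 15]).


find_min([82, 12, 14, 77, 22, 15]): compare 82 with find_min([12, 14, 77, 22, 15])
find_min([12, 14, 77, 22, 15]): compare 12 with find_min([14, 77, 22, 15])
find_min([14, 77, 22, 15]): compare 14 with find_min([77, 22, 15])
find_min([77, 22, 15]): compare 77 with find_min([22, 15])
find_min([22, 15]): compare 22 with find_min([15])
find_min([15]) = 15  (base case)
Compare 22 with 15 -> 15
Compare 77 with 15 -> 15
Compare 14 with 15 -> 14
Compare 12 with 14 -> 12
Compare 82 with 12 -> 12

12


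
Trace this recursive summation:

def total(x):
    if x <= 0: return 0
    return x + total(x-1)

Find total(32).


total(32)
= 32 + 31 + 30 + 29 + 28 + 27 + 26 + 25 + 24 + 23 + 22 + 21 + 20 + 19 + 18 + 17 + 16 + 15 + 14 + 13 + 12 + 11 + 10 + 9 + 8 + 7 + 6 + 5 + 4 + 3 + 2 + 1 + total(0)
= 32 + 31 + 30 + 29 + 28 + 27 + 26 + 25 + 24 + 23 + 22 + 21 + 20 + 19 + 18 + 17 + 16 + 15 + 14 + 13 + 12 + 11 + 10 + 9 + 8 + 7 + 6 + 5 + 4 + 3 + 2 + 1 + 0
= 528

528


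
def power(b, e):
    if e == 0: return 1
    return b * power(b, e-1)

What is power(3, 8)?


power(3, 8)
= 3 * power(3, 7)
= 3 * 3 * power(3, 6)
= 3 * 3 * 3 * power(3, 5)
= 3 * 3 * 3 * 3 * power(3, 4)
= 3 * 3 * 3 * 3 * 3 * power(3, 3)
= 3 * 3 * 3 * 3 * 3 * 3 * power(3, 2)
= 3 * 3 * 3 * 3 * 3 * 3 * 3 * power(3, 1)
= 3 * 3 * 3 * 3 * 3 * 3 * 3 * 3 * power(3, 0)
= 3 * 3 * 3 * 3 * 3 * 3 * 3 * 3 * 1
= 6561

6561


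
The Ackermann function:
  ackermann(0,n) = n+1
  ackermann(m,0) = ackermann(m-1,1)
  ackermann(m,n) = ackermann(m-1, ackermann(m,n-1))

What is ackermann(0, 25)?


ackermann(0, 25) = 26
Result: ackermann(0, 25) = 26

26


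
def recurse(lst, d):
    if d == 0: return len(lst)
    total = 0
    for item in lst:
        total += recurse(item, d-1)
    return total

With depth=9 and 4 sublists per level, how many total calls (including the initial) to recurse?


At depth 0 (root): 1 call
At depth 1: each of 1 parents calls recurse on 4 children = 4 calls
At depth 2: each of 4 parents calls recurse on 4 children = 16 calls
At depth 3: each of 16 parents calls recurse on 4 children = 64 calls
At depth 4: each of 64 parents calls recurse on 4 children = 256 calls
At depth 5: each of 256 parents calls recurse on 4 children = 1024 calls
At depth 6: each of 1024 parents calls recurse on 4 children = 4096 calls
At depth 7: each of 4096 parents calls recurse on 4 children = 16384 calls
At depth 8: each of 16384 parents calls recurse on 4 children = 65536 calls
At depth 9: each of 65536 parents calls recurse on 4 children = 262144 calls
Total: 1 + 4 + 16 + 64 + 256 + 1024 + 4096 + 16384 + 65536 + 262144 = 349525

349525


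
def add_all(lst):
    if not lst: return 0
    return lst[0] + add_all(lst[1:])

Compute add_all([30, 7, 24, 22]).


add_all([30, 7, 24, 22]) = 30 + add_all([7, 24, 22])
add_all([7, 24, 22]) = 7 + add_all([24, 22])
add_all([24, 22]) = 24 + add_all([22])
add_all([22]) = 22 + add_all([])
add_all([]) = 0  (base case)
Total: 30 + 7 + 24 + 22 + 0 = 83

83


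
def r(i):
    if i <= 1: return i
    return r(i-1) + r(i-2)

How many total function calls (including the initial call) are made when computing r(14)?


Let C(n) = total calls for r(n)
C(0) = 1, C(1) = 1
C(2) = 1 + C(1) + C(0) = 1 + 1 + 1 = 3
C(3) = 1 + C(2) + C(1) = 1 + 3 + 1 = 5
C(4) = 1 + C(3) + C(2) = 1 + 5 + 3 = 9
C(5) = 1 + C(4) + C(3) = 1 + 9 + 5 = 15
C(6) = 1 + C(5) + C(4) = 1 + 15 + 9 = 25
C(7) = 1 + C(6) + C(5) = 1 + 25 + 15 = 41
C(8) = 1 + C(7) + C(6) = 1 + 41 + 25 = 67
C(9) = 1 + C(8) + C(7) = 1 + 67 + 41 = 109
C(10) = 1 + C(9) + C(8) = 1 + 109 + 67 = 177
C(11) = 1 + C(10) + C(9) = 1 + 177 + 109 = 287
C(12) = 1 + C(11) + C(10) = 1 + 287 + 177 = 465
C(13) = 1 + C(12) + C(11) = 1 + 465 + 287 = 753
C(14) = 1 + C(13) + C(12) = 1 + 753 + 465 = 1219

1219


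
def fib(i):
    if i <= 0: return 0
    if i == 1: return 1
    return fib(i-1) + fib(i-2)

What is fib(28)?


Computing fib(28) bottom-up:
fib(0) = 0
fib(1) = 1
fib(2) = fib(1) + fib(0) = 1 + 0 = 1
fib(3) = fib(2) + fib(1) = 1 + 1 = 2
fib(4) = fib(3) + fib(2) = 2 + 1 = 3
fib(5) = fib(4) + fib(3) = 3 + 2 = 5
fib(6) = fib(5) + fib(4) = 5 + 3 = 8
fib(7) = fib(6) + fib(5) = 8 + 5 = 13
fib(8) = fib(7) + fib(6) = 13 + 8 = 21
fib(9) = fib(8) + fib(7) = 21 + 13 = 34
fib(10) = fib(9) + fib(8) = 34 + 21 = 55
fib(11) = fib(10) + fib(9) = 55 + 34 = 89
fib(12) = fib(11) + fib(10) = 89 + 55 = 144
fib(13) = fib(12) + fib(11) = 144 + 89 = 233
fib(14) = fib(13) + fib(12) = 233 + 144 = 377
fib(15) = fib(14) + fib(13) = 377 + 233 = 610
fib(16) = fib(15) + fib(14) = 610 + 377 = 987
fib(17) = fib(16) + fib(15) = 987 + 610 = 1597
fib(18) = fib(17) + fib(16) = 1597 + 987 = 2584
fib(19) = fib(18) + fib(17) = 2584 + 1597 = 4181
fib(20) = fib(19) + fib(18) = 4181 + 2584 = 6765
fib(21) = fib(20) + fib(19) = 6765 + 4181 = 10946
fib(22) = fib(21) + fib(20) = 10946 + 6765 = 17711
fib(23) = fib(22) + fib(21) = 17711 + 10946 = 28657
fib(24) = fib(23) + fib(22) = 28657 + 17711 = 46368
fib(25) = fib(24) + fib(23) = 46368 + 28657 = 75025
fib(26) = fib(25) + fib(24) = 75025 + 46368 = 121393
fib(27) = fib(26) + fib(25) = 121393 + 75025 = 196418
fib(28) = fib(27) + fib(26) = 196418 + 121393 = 317811

317811


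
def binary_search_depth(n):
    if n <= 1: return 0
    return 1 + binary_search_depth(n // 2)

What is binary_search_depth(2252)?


2252 / 2 = 1126
1126 / 2 = 563
563 / 2 = 281
281 / 2 = 140
140 / 2 = 70
70 / 2 = 35
35 / 2 = 17
17 / 2 = 8
8 / 2 = 4
4 / 2 = 2
2 / 2 = 1
Reached 1 after 11 halvings

11


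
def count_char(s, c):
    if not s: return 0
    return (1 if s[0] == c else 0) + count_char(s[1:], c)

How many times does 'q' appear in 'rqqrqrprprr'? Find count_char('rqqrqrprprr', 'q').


s[0]='r' != 'q' -> 0
s[0]='q' == 'q' -> 1
s[0]='q' == 'q' -> 1
s[0]='r' != 'q' -> 0
s[0]='q' == 'q' -> 1
s[0]='r' != 'q' -> 0
s[0]='p' != 'q' -> 0
s[0]='r' != 'q' -> 0
s[0]='p' != 'q' -> 0
s[0]='r' != 'q' -> 0
s[0]='r' != 'q' -> 0
Sum: 0 + 1 + 1 + 0 + 1 + 0 + 0 + 0 + 0 + 0 + 0 = 3

3


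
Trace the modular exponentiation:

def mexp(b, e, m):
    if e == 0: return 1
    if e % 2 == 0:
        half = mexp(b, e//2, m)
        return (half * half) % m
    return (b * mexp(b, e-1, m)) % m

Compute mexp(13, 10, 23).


mexp(13, 10, 23): e is even, compute mexp(13, 5, 23)
  mexp(13, 5, 23): e is odd, compute mexp(13, 4, 23)
    mexp(13, 4, 23): e is even, compute mexp(13, 2, 23)
      mexp(13, 2, 23): e is even, compute mexp(13, 1, 23)
        mexp(13, 1, 23): e is odd, compute mexp(13, 0, 23)
          mexp(13, 0, 23) = 1
        (13 * 1) % 23 = 13
      half=13, (13*13) % 23 = 8
    half=8, (8*8) % 23 = 18
  (13 * 18) % 23 = 4
half=4, (4*4) % 23 = 16

16


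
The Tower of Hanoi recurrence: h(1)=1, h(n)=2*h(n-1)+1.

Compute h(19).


h(19) = 2 * h(18) + 1
h(18) = 2 * h(17) + 1
h(17) = 2 * h(16) + 1
h(16) = 2 * h(15) + 1
h(15) = 2 * h(14) + 1
h(14) = 2 * h(13) + 1
h(13) = 2 * h(12) + 1
h(12) = 2 * h(11) + 1
h(11) = 2 * h(10) + 1
h(10) = 2 * h(9) + 1
h(9) = 2 * h(8) + 1
h(8) = 2 * h(7) + 1
h(7) = 2 * h(6) + 1
h(6) = 2 * h(5) + 1
h(5) = 2 * h(4) + 1
h(4) = 2 * h(3) + 1
h(3) = 2 * h(2) + 1
h(2) = 2 * h(1) + 1
h(1) = 1  (base case)
h(2) = 2 * 1 + 1 = 3
h(3) = 2 * 3 + 1 = 7
h(4) = 2 * 7 + 1 = 15
h(5) = 2 * 15 + 1 = 31
h(6) = 2 * 31 + 1 = 63
h(7) = 2 * 63 + 1 = 127
h(8) = 2 * 127 + 1 = 255
h(9) = 2 * 255 + 1 = 511
h(10) = 2 * 511 + 1 = 1023
h(11) = 2 * 1023 + 1 = 2047
h(12) = 2 * 2047 + 1 = 4095
h(13) = 2 * 4095 + 1 = 8191
h(14) = 2 * 8191 + 1 = 16383
h(15) = 2 * 16383 + 1 = 32767
h(16) = 2 * 32767 + 1 = 65535
h(17) = 2 * 65535 + 1 = 131071
h(18) = 2 * 131071 + 1 = 262143
h(19) = 2 * 262143 + 1 = 524287

524287


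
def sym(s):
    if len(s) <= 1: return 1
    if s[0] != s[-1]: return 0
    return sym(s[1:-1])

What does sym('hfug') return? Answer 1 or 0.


sym('hfug'): s[0]='h' != s[-1]='g' -> return 0
Result: 0 (not a palindrome)

0


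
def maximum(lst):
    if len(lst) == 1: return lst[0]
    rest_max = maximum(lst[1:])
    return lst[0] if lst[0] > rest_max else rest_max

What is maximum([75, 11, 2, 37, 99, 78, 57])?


maximum([75, 11, 2, 37, 99, 78, 57]): compare 75 with maximum([11, 2, 37, 99, 78, 57])
maximum([11, 2, 37, 99, 78, 57]): compare 11 with maximum([2, 37, 99, 78, 57])
maximum([2, 37, 99, 78, 57]): compare 2 with maximum([37, 99, 78, 57])
maximum([37, 99, 78, 57]): compare 37 with maximum([99, 78, 57])
maximum([99, 78, 57]): compare 99 with maximum([78, 57])
maximum([78, 57]): compare 78 with maximum([57])
maximum([57]) = 57  (base case)
Compare 78 with 57 -> 78
Compare 99 with 78 -> 99
Compare 37 with 99 -> 99
Compare 2 with 99 -> 99
Compare 11 with 99 -> 99
Compare 75 with 99 -> 99

99


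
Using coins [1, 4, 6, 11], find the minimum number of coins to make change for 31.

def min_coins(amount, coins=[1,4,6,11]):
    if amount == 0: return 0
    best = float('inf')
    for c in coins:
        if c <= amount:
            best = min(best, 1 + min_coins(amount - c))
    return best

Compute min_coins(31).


Building up with DP:
min_coins(0) = 0
min_coins(1) = min(1+min_coins(0)=1+0=1) = 1
min_coins(2) = min(1+min_coins(1)=1+1=2) = 2
min_coins(3) = min(1+min_coins(2)=1+2=3) = 3
min_coins(4) = min(1+min_coins(3)=1+3=4, 1+min_coins(0)=1+0=1) = 1
min_coins(5) = min(1+min_coins(4)=1+1=2, 1+min_coins(1)=1+1=2) = 2
min_coins(6) = min(1+min_coins(5)=1+2=3, 1+min_coins(2)=1+2=3, 1+min_coins(0)=1+0=1) = 1
min_coins(7) = min(1+min_coins(6)=1+1=2, 1+min_coins(3)=1+3=4, 1+min_coins(1)=1+1=2) = 2
min_coins(8) = min(1+min_coins(7)=1+2=3, 1+min_coins(4)=1+1=2, 1+min_coins(2)=1+2=3) = 2
min_coins(9) = min(1+min_coins(8)=1+2=3, 1+min_coins(5)=1+2=3, 1+min_coins(3)=1+3=4) = 3
min_coins(10) = min(1+min_coins(9)=1+3=4, 1+min_coins(6)=1+1=2, 1+min_coins(4)=1+1=2) = 2
min_coins(11) = min(1+min_coins(10)=1+2=3, 1+min_coins(7)=1+2=3, 1+min_coins(5)=1+2=3, 1+min_coins(0)=1+0=1) = 1
min_coins(12) = min(1+min_coins(11)=1+1=2, 1+min_coins(8)=1+2=3, 1+min_coins(6)=1+1=2, 1+min_coins(1)=1+1=2) = 2
min_coins(13) = min(1+min_coins(12)=1+2=3, 1+min_coins(9)=1+3=4, 1+min_coins(7)=1+2=3, 1+min_coins(2)=1+2=3) = 3
min_coins(14) = min(1+min_coins(13)=1+3=4, 1+min_coins(10)=1+2=3, 1+min_coins(8)=1+2=3, 1+min_coins(3)=1+3=4) = 3
min_coins(15) = min(1+min_coins(14)=1+3=4, 1+min_coins(11)=1+1=2, 1+min_coins(9)=1+3=4, 1+min_coins(4)=1+1=2) = 2
min_coins(16) = min(1+min_coins(15)=1+2=3, 1+min_coins(12)=1+2=3, 1+min_coins(10)=1+2=3, 1+min_coins(5)=1+2=3) = 3
min_coins(17) = min(1+min_coins(16)=1+3=4, 1+min_coins(13)=1+3=4, 1+min_coins(11)=1+1=2, 1+min_coins(6)=1+1=2) = 2
min_coins(18) = min(1+min_coins(17)=1+2=3, 1+min_coins(14)=1+3=4, 1+min_coins(12)=1+2=3, 1+min_coins(7)=1+2=3) = 3
min_coins(19) = min(1+min_coins(18)=1+3=4, 1+min_coins(15)=1+2=3, 1+min_coins(13)=1+3=4, 1+min_coins(8)=1+2=3) = 3
min_coins(20) = min(1+min_coins(19)=1+3=4, 1+min_coins(16)=1+3=4, 1+min_coins(14)=1+3=4, 1+min_coins(9)=1+3=4) = 4
min_coins(21) = min(1+min_coins(20)=1+4=5, 1+min_coins(17)=1+2=3, 1+min_coins(15)=1+2=3, 1+min_coins(10)=1+2=3) = 3
min_coins(22) = min(1+min_coins(21)=1+3=4, 1+min_coins(18)=1+3=4, 1+min_coins(16)=1+3=4, 1+min_coins(11)=1+1=2) = 2
min_coins(23) = min(1+min_coins(22)=1+2=3, 1+min_coins(19)=1+3=4, 1+min_coins(17)=1+2=3, 1+min_coins(12)=1+2=3) = 3
min_coins(24) = min(1+min_coins(23)=1+3=4, 1+min_coins(20)=1+4=5, 1+min_coins(18)=1+3=4, 1+min_coins(13)=1+3=4) = 4
min_coins(25) = min(1+min_coins(24)=1+4=5, 1+min_coins(21)=1+3=4, 1+min_coins(19)=1+3=4, 1+min_coins(14)=1+3=4) = 4
min_coins(26) = min(1+min_coins(25)=1+4=5, 1+min_coins(22)=1+2=3, 1+min_coins(20)=1+4=5, 1+min_coins(15)=1+2=3) = 3
min_coins(27) = min(1+min_coins(26)=1+3=4, 1+min_coins(23)=1+3=4, 1+min_coins(21)=1+3=4, 1+min_coins(16)=1+3=4) = 4
min_coins(28) = min(1+min_coins(27)=1+4=5, 1+min_coins(24)=1+4=5, 1+min_coins(22)=1+2=3, 1+min_coins(17)=1+2=3) = 3
min_coins(29) = min(1+min_coins(28)=1+3=4, 1+min_coins(25)=1+4=5, 1+min_coins(23)=1+3=4, 1+min_coins(18)=1+3=4) = 4
min_coins(30) = min(1+min_coins(29)=1+4=5, 1+min_coins(26)=1+3=4, 1+min_coins(24)=1+4=5, 1+min_coins(19)=1+3=4) = 4
min_coins(31) = min(1+min_coins(30)=1+4=5, 1+min_coins(27)=1+4=5, 1+min_coins(25)=1+4=5, 1+min_coins(20)=1+4=5) = 5

5


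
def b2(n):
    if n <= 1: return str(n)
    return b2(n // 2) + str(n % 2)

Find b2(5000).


b2(5000) = b2(2500) + '0'
b2(2500) = b2(1250) + '0'
b2(1250) = b2(625) + '0'
b2(625) = b2(312) + '1'
b2(312) = b2(156) + '0'
b2(156) = b2(78) + '0'
b2(78) = b2(39) + '0'
b2(39) = b2(19) + '1'
b2(19) = b2(9) + '1'
b2(9) = b2(4) + '1'
b2(4) = b2(2) + '0'
b2(2) = b2(1) + '0'
b2(1) = '1'  (base case)
Concatenating: '1' + '0' + '0' + '1' + '1' + '1' + '0' + '0' + '0' + '1' + '0' + '0' + '0' = '1001110001000'

1001110001000


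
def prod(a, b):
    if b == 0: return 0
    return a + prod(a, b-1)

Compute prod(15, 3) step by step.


prod(15, 3) = 15 + prod(15, 2)
prod(15, 2) = 15 + prod(15, 1)
prod(15, 1) = 15 + prod(15, 0)
prod(15, 0) = 0  (base case)
Total: 15 + 15 + 15 + 0 = 45

45


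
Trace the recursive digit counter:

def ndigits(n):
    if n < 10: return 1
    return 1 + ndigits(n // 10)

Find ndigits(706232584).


ndigits(706232584) = 1 + ndigits(70623258)
ndigits(70623258) = 1 + ndigits(7062325)
ndigits(7062325) = 1 + ndigits(706232)
ndigits(706232) = 1 + ndigits(70623)
ndigits(70623) = 1 + ndigits(7062)
ndigits(7062) = 1 + ndigits(706)
ndigits(706) = 1 + ndigits(70)
ndigits(70) = 1 + ndigits(7)
ndigits(7) = 1  (base case: 7 < 10)
Unwinding: 1 + 1 + 1 + 1 + 1 + 1 + 1 + 1 + 1 = 9

9


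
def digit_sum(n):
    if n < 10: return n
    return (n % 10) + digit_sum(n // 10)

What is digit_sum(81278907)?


digit_sum(81278907) = 7 + digit_sum(8127890)
digit_sum(8127890) = 0 + digit_sum(812789)
digit_sum(812789) = 9 + digit_sum(81278)
digit_sum(81278) = 8 + digit_sum(8127)
digit_sum(8127) = 7 + digit_sum(812)
digit_sum(812) = 2 + digit_sum(81)
digit_sum(81) = 1 + digit_sum(8)
digit_sum(8) = 8  (base case)
Total: 7 + 0 + 9 + 8 + 7 + 2 + 1 + 8 = 42

42


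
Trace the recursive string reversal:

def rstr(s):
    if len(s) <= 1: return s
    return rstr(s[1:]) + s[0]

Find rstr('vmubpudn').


rstr('vmubpudn') = rstr('mubpudn') + 'v'
rstr('mubpudn') = rstr('ubpudn') + 'm'
rstr('ubpudn') = rstr('bpudn') + 'u'
rstr('bpudn') = rstr('pudn') + 'b'
rstr('pudn') = rstr('udn') + 'p'
rstr('udn') = rstr('dn') + 'u'
rstr('dn') = rstr('n') + 'd'
rstr('n') = 'n'  (base case)
Concatenating: 'n' + 'd' + 'u' + 'p' + 'b' + 'u' + 'm' + 'v' = 'ndupbumv'

ndupbumv


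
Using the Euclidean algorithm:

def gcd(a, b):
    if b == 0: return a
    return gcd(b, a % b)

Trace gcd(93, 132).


gcd(93, 132) = gcd(132, 93)
gcd(132, 93) = gcd(93, 39)
gcd(93, 39) = gcd(39, 15)
gcd(39, 15) = gcd(15, 9)
gcd(15, 9) = gcd(9, 6)
gcd(9, 6) = gcd(6, 3)
gcd(6, 3) = gcd(3, 0)
gcd(3, 0) = 3  (base case)

3


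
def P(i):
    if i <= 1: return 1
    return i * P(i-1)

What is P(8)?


P(8)
= 8 * P(7)
= 8 * 7 * P(6)
= 8 * 7 * 6 * P(5)
= 8 * 7 * 6 * 5 * P(4)
= 8 * 7 * 6 * 5 * 4 * P(3)
= 8 * 7 * 6 * 5 * 4 * 3 * P(2)
= 8 * 7 * 6 * 5 * 4 * 3 * 2 * P(1)
= 8 * 7 * 6 * 5 * 4 * 3 * 2 * 1
= 40320

40320


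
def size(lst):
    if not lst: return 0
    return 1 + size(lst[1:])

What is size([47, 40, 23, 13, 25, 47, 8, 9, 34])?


size([47, 40, 23, 13, 25, 47, 8, 9, 34]) = 1 + size([40, 23, 13, 25, 47, 8, 9, 34])
size([40, 23, 13, 25, 47, 8, 9, 34]) = 1 + size([23, 13, 25, 47, 8, 9, 34])
size([23, 13, 25, 47, 8, 9, 34]) = 1 + size([13, 25, 47, 8, 9, 34])
size([13, 25, 47, 8, 9, 34]) = 1 + size([25, 47, 8, 9, 34])
size([25, 47, 8, 9, 34]) = 1 + size([47, 8, 9, 34])
size([47, 8, 9, 34]) = 1 + size([8, 9, 34])
size([8, 9, 34]) = 1 + size([9, 34])
size([9, 34]) = 1 + size([34])
size([34]) = 1 + size([])
size([]) = 0  (base case)
Unwinding: 1 + 1 + 1 + 1 + 1 + 1 + 1 + 1 + 1 + 0 = 9

9


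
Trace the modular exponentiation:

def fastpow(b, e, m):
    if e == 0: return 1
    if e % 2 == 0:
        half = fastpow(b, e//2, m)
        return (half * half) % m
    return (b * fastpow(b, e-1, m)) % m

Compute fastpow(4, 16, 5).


fastpow(4, 16, 5): e is even, compute fastpow(4, 8, 5)
  fastpow(4, 8, 5): e is even, compute fastpow(4, 4, 5)
    fastpow(4, 4, 5): e is even, compute fastpow(4, 2, 5)
      fastpow(4, 2, 5): e is even, compute fastpow(4, 1, 5)
        fastpow(4, 1, 5): e is odd, compute fastpow(4, 0, 5)
          fastpow(4, 0, 5) = 1
        (4 * 1) % 5 = 4
      half=4, (4*4) % 5 = 1
    half=1, (1*1) % 5 = 1
  half=1, (1*1) % 5 = 1
half=1, (1*1) % 5 = 1

1


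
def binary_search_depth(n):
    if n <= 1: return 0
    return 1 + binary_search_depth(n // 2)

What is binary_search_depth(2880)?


2880 / 2 = 1440
1440 / 2 = 720
720 / 2 = 360
360 / 2 = 180
180 / 2 = 90
90 / 2 = 45
45 / 2 = 22
22 / 2 = 11
11 / 2 = 5
5 / 2 = 2
2 / 2 = 1
Reached 1 after 11 halvings

11


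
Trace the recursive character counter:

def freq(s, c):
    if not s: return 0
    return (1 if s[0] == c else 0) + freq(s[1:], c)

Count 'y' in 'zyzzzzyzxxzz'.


s[0]='z' != 'y' -> 0
s[0]='y' == 'y' -> 1
s[0]='z' != 'y' -> 0
s[0]='z' != 'y' -> 0
s[0]='z' != 'y' -> 0
s[0]='z' != 'y' -> 0
s[0]='y' == 'y' -> 1
s[0]='z' != 'y' -> 0
s[0]='x' != 'y' -> 0
s[0]='x' != 'y' -> 0
s[0]='z' != 'y' -> 0
s[0]='z' != 'y' -> 0
Sum: 0 + 1 + 0 + 0 + 0 + 0 + 1 + 0 + 0 + 0 + 0 + 0 = 2

2


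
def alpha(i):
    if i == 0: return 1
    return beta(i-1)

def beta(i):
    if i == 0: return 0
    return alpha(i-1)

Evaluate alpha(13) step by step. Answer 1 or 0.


alpha(13) = beta(12)
beta(12) = alpha(11)
alpha(11) = beta(10)
beta(10) = alpha(9)
alpha(9) = beta(8)
beta(8) = alpha(7)
alpha(7) = beta(6)
beta(6) = alpha(5)
alpha(5) = beta(4)
beta(4) = alpha(3)
alpha(3) = beta(2)
beta(2) = alpha(1)
alpha(1) = beta(0)
beta(0) = 0  (base case)
Result: 0

0


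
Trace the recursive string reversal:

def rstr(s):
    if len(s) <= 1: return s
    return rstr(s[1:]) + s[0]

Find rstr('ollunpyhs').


rstr('ollunpyhs') = rstr('llunpyhs') + 'o'
rstr('llunpyhs') = rstr('lunpyhs') + 'l'
rstr('lunpyhs') = rstr('unpyhs') + 'l'
rstr('unpyhs') = rstr('npyhs') + 'u'
rstr('npyhs') = rstr('pyhs') + 'n'
rstr('pyhs') = rstr('yhs') + 'p'
rstr('yhs') = rstr('hs') + 'y'
rstr('hs') = rstr('s') + 'h'
rstr('s') = 's'  (base case)
Concatenating: 's' + 'h' + 'y' + 'p' + 'n' + 'u' + 'l' + 'l' + 'o' = 'shypnullo'

shypnullo


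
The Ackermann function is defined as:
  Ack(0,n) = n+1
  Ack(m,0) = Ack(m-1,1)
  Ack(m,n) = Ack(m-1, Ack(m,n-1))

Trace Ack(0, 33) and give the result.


Ack(0, 33) = 34
Result: Ack(0, 33) = 34

34


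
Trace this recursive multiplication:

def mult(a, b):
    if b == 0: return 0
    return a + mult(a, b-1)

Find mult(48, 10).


mult(48, 10) = 48 + mult(48, 9)
mult(48, 9) = 48 + mult(48, 8)
mult(48, 8) = 48 + mult(48, 7)
mult(48, 7) = 48 + mult(48, 6)
mult(48, 6) = 48 + mult(48, 5)
mult(48, 5) = 48 + mult(48, 4)
mult(48, 4) = 48 + mult(48, 3)
mult(48, 3) = 48 + mult(48, 2)
mult(48, 2) = 48 + mult(48, 1)
mult(48, 1) = 48 + mult(48, 0)
mult(48, 0) = 0  (base case)
Total: 48 + 48 + 48 + 48 + 48 + 48 + 48 + 48 + 48 + 48 + 0 = 480

480


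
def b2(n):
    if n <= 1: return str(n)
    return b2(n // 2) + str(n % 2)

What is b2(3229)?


b2(3229) = b2(1614) + '1'
b2(1614) = b2(807) + '0'
b2(807) = b2(403) + '1'
b2(403) = b2(201) + '1'
b2(201) = b2(100) + '1'
b2(100) = b2(50) + '0'
b2(50) = b2(25) + '0'
b2(25) = b2(12) + '1'
b2(12) = b2(6) + '0'
b2(6) = b2(3) + '0'
b2(3) = b2(1) + '1'
b2(1) = '1'  (base case)
Concatenating: '1' + '1' + '0' + '0' + '1' + '0' + '0' + '1' + '1' + '1' + '0' + '1' = '110010011101'

110010011101


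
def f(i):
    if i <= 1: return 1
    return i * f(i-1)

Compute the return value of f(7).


f(7)
= 7 * f(6)
= 7 * 6 * f(5)
= 7 * 6 * 5 * f(4)
= 7 * 6 * 5 * 4 * f(3)
= 7 * 6 * 5 * 4 * 3 * f(2)
= 7 * 6 * 5 * 4 * 3 * 2 * f(1)
= 7 * 6 * 5 * 4 * 3 * 2 * 1
= 5040

5040


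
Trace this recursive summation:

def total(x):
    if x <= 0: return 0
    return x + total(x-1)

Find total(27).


total(27)
= 27 + 26 + 25 + 24 + 23 + 22 + 21 + 20 + 19 + 18 + 17 + 16 + 15 + 14 + 13 + 12 + 11 + 10 + 9 + 8 + 7 + 6 + 5 + 4 + 3 + 2 + 1 + total(0)
= 27 + 26 + 25 + 24 + 23 + 22 + 21 + 20 + 19 + 18 + 17 + 16 + 15 + 14 + 13 + 12 + 11 + 10 + 9 + 8 + 7 + 6 + 5 + 4 + 3 + 2 + 1 + 0
= 378

378


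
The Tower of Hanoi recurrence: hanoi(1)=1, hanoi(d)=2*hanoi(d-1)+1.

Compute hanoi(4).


hanoi(4) = 2 * hanoi(3) + 1
hanoi(3) = 2 * hanoi(2) + 1
hanoi(2) = 2 * hanoi(1) + 1
hanoi(1) = 1  (base case)
hanoi(2) = 2 * 1 + 1 = 3
hanoi(3) = 2 * 3 + 1 = 7
hanoi(4) = 2 * 7 + 1 = 15

15


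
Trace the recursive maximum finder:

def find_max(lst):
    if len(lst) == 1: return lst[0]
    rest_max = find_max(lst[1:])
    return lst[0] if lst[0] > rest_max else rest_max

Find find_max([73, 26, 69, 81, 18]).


find_max([73, 26, 69, 81, 18]): compare 73 with find_max([26, 69, 81, 18])
find_max([26, 69, 81, 18]): compare 26 with find_max([69, 81, 18])
find_max([69, 81, 18]): compare 69 with find_max([81, 18])
find_max([81, 18]): compare 81 with find_max([18])
find_max([18]) = 18  (base case)
Compare 81 with 18 -> 81
Compare 69 with 81 -> 81
Compare 26 with 81 -> 81
Compare 73 with 81 -> 81

81


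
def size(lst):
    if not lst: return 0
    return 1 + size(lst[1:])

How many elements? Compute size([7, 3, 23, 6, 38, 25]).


size([7, 3, 23, 6, 38, 25]) = 1 + size([3, 23, 6, 38, 25])
size([3, 23, 6, 38, 25]) = 1 + size([23, 6, 38, 25])
size([23, 6, 38, 25]) = 1 + size([6, 38, 25])
size([6, 38, 25]) = 1 + size([38, 25])
size([38, 25]) = 1 + size([25])
size([25]) = 1 + size([])
size([]) = 0  (base case)
Unwinding: 1 + 1 + 1 + 1 + 1 + 1 + 0 = 6

6


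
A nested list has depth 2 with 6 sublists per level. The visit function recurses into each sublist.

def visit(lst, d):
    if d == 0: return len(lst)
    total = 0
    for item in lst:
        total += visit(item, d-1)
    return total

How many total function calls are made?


At depth 0 (root): 1 call
At depth 1: each of 1 parents calls visit on 6 children = 6 calls
At depth 2: each of 6 parents calls visit on 6 children = 36 calls
Total: 1 + 6 + 36 = 43

43


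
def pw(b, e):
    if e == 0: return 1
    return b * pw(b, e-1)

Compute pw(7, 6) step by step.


pw(7, 6)
= 7 * pw(7, 5)
= 7 * 7 * pw(7, 4)
= 7 * 7 * 7 * pw(7, 3)
= 7 * 7 * 7 * 7 * pw(7, 2)
= 7 * 7 * 7 * 7 * 7 * pw(7, 1)
= 7 * 7 * 7 * 7 * 7 * 7 * pw(7, 0)
= 7 * 7 * 7 * 7 * 7 * 7 * 1
= 117649

117649


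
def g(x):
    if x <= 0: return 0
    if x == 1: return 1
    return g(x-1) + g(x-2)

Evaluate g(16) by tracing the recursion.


Computing g(16) bottom-up:
g(0) = 0
g(1) = 1
g(2) = g(1) + g(0) = 1 + 0 = 1
g(3) = g(2) + g(1) = 1 + 1 = 2
g(4) = g(3) + g(2) = 2 + 1 = 3
g(5) = g(4) + g(3) = 3 + 2 = 5
g(6) = g(5) + g(4) = 5 + 3 = 8
g(7) = g(6) + g(5) = 8 + 5 = 13
g(8) = g(7) + g(6) = 13 + 8 = 21
g(9) = g(8) + g(7) = 21 + 13 = 34
g(10) = g(9) + g(8) = 34 + 21 = 55
g(11) = g(10) + g(9) = 55 + 34 = 89
g(12) = g(11) + g(10) = 89 + 55 = 144
g(13) = g(12) + g(11) = 144 + 89 = 233
g(14) = g(13) + g(12) = 233 + 144 = 377
g(15) = g(14) + g(13) = 377 + 233 = 610
g(16) = g(15) + g(14) = 610 + 377 = 987

987


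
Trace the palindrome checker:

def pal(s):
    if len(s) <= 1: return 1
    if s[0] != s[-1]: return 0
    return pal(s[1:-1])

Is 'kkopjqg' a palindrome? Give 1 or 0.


pal('kkopjqg'): s[0]='k' != s[-1]='g' -> return 0
Result: 0 (not a palindrome)

0


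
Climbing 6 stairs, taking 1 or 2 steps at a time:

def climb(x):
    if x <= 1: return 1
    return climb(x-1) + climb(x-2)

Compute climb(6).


Building up from base cases:
climb(0) = 1
climb(1) = 1
climb(2) = climb(1) + climb(0) = 1 + 1 = 2
climb(3) = climb(2) + climb(1) = 2 + 1 = 3
climb(4) = climb(3) + climb(2) = 3 + 2 = 5
climb(5) = climb(4) + climb(3) = 5 + 3 = 8
climb(6) = climb(5) + climb(4) = 8 + 5 = 13

13


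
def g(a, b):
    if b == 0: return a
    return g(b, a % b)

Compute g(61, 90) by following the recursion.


g(61, 90) = g(90, 61)
g(90, 61) = g(61, 29)
g(61, 29) = g(29, 3)
g(29, 3) = g(3, 2)
g(3, 2) = g(2, 1)
g(2, 1) = g(1, 0)
g(1, 0) = 1  (base case)

1


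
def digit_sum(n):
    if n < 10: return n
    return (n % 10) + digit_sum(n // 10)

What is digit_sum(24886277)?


digit_sum(24886277) = 7 + digit_sum(2488627)
digit_sum(2488627) = 7 + digit_sum(248862)
digit_sum(248862) = 2 + digit_sum(24886)
digit_sum(24886) = 6 + digit_sum(2488)
digit_sum(2488) = 8 + digit_sum(248)
digit_sum(248) = 8 + digit_sum(24)
digit_sum(24) = 4 + digit_sum(2)
digit_sum(2) = 2  (base case)
Total: 7 + 7 + 2 + 6 + 8 + 8 + 4 + 2 = 44

44


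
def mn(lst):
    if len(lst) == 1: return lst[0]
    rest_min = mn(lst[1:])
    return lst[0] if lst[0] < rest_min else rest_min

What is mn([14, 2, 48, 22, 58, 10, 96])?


mn([14, 2, 48, 22, 58, 10, 96]): compare 14 with mn([2, 48, 22, 58, 10, 96])
mn([2, 48, 22, 58, 10, 96]): compare 2 with mn([48, 22, 58, 10, 96])
mn([48, 22, 58, 10, 96]): compare 48 with mn([22, 58, 10, 96])
mn([22, 58, 10, 96]): compare 22 with mn([58, 10, 96])
mn([58, 10, 96]): compare 58 with mn([10, 96])
mn([10, 96]): compare 10 with mn([96])
mn([96]) = 96  (base case)
Compare 10 with 96 -> 10
Compare 58 with 10 -> 10
Compare 22 with 10 -> 10
Compare 48 with 10 -> 10
Compare 2 with 10 -> 2
Compare 14 with 2 -> 2

2


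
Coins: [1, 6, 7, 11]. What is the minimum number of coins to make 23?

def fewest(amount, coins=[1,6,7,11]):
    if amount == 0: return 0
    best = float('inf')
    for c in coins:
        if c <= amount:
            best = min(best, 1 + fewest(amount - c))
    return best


Building up with DP:
fewest(0) = 0
fewest(1) = min(1+fewest(0)=1+0=1) = 1
fewest(2) = min(1+fewest(1)=1+1=2) = 2
fewest(3) = min(1+fewest(2)=1+2=3) = 3
fewest(4) = min(1+fewest(3)=1+3=4) = 4
fewest(5) = min(1+fewest(4)=1+4=5) = 5
fewest(6) = min(1+fewest(5)=1+5=6, 1+fewest(0)=1+0=1) = 1
fewest(7) = min(1+fewest(6)=1+1=2, 1+fewest(1)=1+1=2, 1+fewest(0)=1+0=1) = 1
fewest(8) = min(1+fewest(7)=1+1=2, 1+fewest(2)=1+2=3, 1+fewest(1)=1+1=2) = 2
fewest(9) = min(1+fewest(8)=1+2=3, 1+fewest(3)=1+3=4, 1+fewest(2)=1+2=3) = 3
fewest(10) = min(1+fewest(9)=1+3=4, 1+fewest(4)=1+4=5, 1+fewest(3)=1+3=4) = 4
fewest(11) = min(1+fewest(10)=1+4=5, 1+fewest(5)=1+5=6, 1+fewest(4)=1+4=5, 1+fewest(0)=1+0=1) = 1
fewest(12) = min(1+fewest(11)=1+1=2, 1+fewest(6)=1+1=2, 1+fewest(5)=1+5=6, 1+fewest(1)=1+1=2) = 2
fewest(13) = min(1+fewest(12)=1+2=3, 1+fewest(7)=1+1=2, 1+fewest(6)=1+1=2, 1+fewest(2)=1+2=3) = 2
fewest(14) = min(1+fewest(13)=1+2=3, 1+fewest(8)=1+2=3, 1+fewest(7)=1+1=2, 1+fewest(3)=1+3=4) = 2
fewest(15) = min(1+fewest(14)=1+2=3, 1+fewest(9)=1+3=4, 1+fewest(8)=1+2=3, 1+fewest(4)=1+4=5) = 3
fewest(16) = min(1+fewest(15)=1+3=4, 1+fewest(10)=1+4=5, 1+fewest(9)=1+3=4, 1+fewest(5)=1+5=6) = 4
fewest(17) = min(1+fewest(16)=1+4=5, 1+fewest(11)=1+1=2, 1+fewest(10)=1+4=5, 1+fewest(6)=1+1=2) = 2
fewest(18) = min(1+fewest(17)=1+2=3, 1+fewest(12)=1+2=3, 1+fewest(11)=1+1=2, 1+fewest(7)=1+1=2) = 2
fewest(19) = min(1+fewest(18)=1+2=3, 1+fewest(13)=1+2=3, 1+fewest(12)=1+2=3, 1+fewest(8)=1+2=3) = 3
fewest(20) = min(1+fewest(19)=1+3=4, 1+fewest(14)=1+2=3, 1+fewest(13)=1+2=3, 1+fewest(9)=1+3=4) = 3
fewest(21) = min(1+fewest(20)=1+3=4, 1+fewest(15)=1+3=4, 1+fewest(14)=1+2=3, 1+fewest(10)=1+4=5) = 3
fewest(22) = min(1+fewest(21)=1+3=4, 1+fewest(16)=1+4=5, 1+fewest(15)=1+3=4, 1+fewest(11)=1+1=2) = 2
fewest(23) = min(1+fewest(22)=1+2=3, 1+fewest(17)=1+2=3, 1+fewest(16)=1+4=5, 1+fewest(12)=1+2=3) = 3

3


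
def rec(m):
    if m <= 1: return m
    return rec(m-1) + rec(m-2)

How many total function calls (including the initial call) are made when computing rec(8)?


Let C(n) = total calls for rec(n)
C(0) = 1, C(1) = 1
C(2) = 1 + C(1) + C(0) = 1 + 1 + 1 = 3
C(3) = 1 + C(2) + C(1) = 1 + 3 + 1 = 5
C(4) = 1 + C(3) + C(2) = 1 + 5 + 3 = 9
C(5) = 1 + C(4) + C(3) = 1 + 9 + 5 = 15
C(6) = 1 + C(5) + C(4) = 1 + 15 + 9 = 25
C(7) = 1 + C(6) + C(5) = 1 + 25 + 15 = 41
C(8) = 1 + C(7) + C(6) = 1 + 41 + 25 = 67

67


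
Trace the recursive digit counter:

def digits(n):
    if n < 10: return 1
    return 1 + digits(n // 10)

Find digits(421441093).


digits(421441093) = 1 + digits(42144109)
digits(42144109) = 1 + digits(4214410)
digits(4214410) = 1 + digits(421441)
digits(421441) = 1 + digits(42144)
digits(42144) = 1 + digits(4214)
digits(4214) = 1 + digits(421)
digits(421) = 1 + digits(42)
digits(42) = 1 + digits(4)
digits(4) = 1  (base case: 4 < 10)
Unwinding: 1 + 1 + 1 + 1 + 1 + 1 + 1 + 1 + 1 = 9

9


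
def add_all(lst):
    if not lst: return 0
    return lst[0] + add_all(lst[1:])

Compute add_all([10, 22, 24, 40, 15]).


add_all([10, 22, 24, 40, 15]) = 10 + add_all([22, 24, 40, 15])
add_all([22, 24, 40, 15]) = 22 + add_all([24, 40, 15])
add_all([24, 40, 15]) = 24 + add_all([40, 15])
add_all([40, 15]) = 40 + add_all([15])
add_all([15]) = 15 + add_all([])
add_all([]) = 0  (base case)
Total: 10 + 22 + 24 + 40 + 15 + 0 = 111

111


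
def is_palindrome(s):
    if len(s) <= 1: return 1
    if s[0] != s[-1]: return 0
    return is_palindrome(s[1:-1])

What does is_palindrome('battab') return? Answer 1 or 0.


is_palindrome('battab'): s[0]='b' == s[-1]='b' -> check is_palindrome('atta')
is_palindrome('atta'): s[0]='a' == s[-1]='a' -> check is_palindrome('tt')
is_palindrome('tt'): s[0]='t' == s[-1]='t' -> check is_palindrome('')
is_palindrome(''): len <= 1 -> return 1  (base case)
Result: 1 (palindrome)

1


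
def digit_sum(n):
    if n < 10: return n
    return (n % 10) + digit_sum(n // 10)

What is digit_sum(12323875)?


digit_sum(12323875) = 5 + digit_sum(1232387)
digit_sum(1232387) = 7 + digit_sum(123238)
digit_sum(123238) = 8 + digit_sum(12323)
digit_sum(12323) = 3 + digit_sum(1232)
digit_sum(1232) = 2 + digit_sum(123)
digit_sum(123) = 3 + digit_sum(12)
digit_sum(12) = 2 + digit_sum(1)
digit_sum(1) = 1  (base case)
Total: 5 + 7 + 8 + 3 + 2 + 3 + 2 + 1 = 31

31


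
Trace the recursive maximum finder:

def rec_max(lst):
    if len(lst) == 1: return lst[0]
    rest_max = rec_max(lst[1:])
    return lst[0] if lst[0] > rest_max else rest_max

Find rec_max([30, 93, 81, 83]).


rec_max([30, 93, 81, 83]): compare 30 with rec_max([93, 81, 83])
rec_max([93, 81, 83]): compare 93 with rec_max([81, 83])
rec_max([81, 83]): compare 81 with rec_max([83])
rec_max([83]) = 83  (base case)
Compare 81 with 83 -> 83
Compare 93 with 83 -> 93
Compare 30 with 93 -> 93

93


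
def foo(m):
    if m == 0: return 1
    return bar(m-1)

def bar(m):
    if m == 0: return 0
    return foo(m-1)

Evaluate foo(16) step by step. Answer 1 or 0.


foo(16) = bar(15)
bar(15) = foo(14)
foo(14) = bar(13)
bar(13) = foo(12)
foo(12) = bar(11)
bar(11) = foo(10)
foo(10) = bar(9)
bar(9) = foo(8)
foo(8) = bar(7)
bar(7) = foo(6)
foo(6) = bar(5)
bar(5) = foo(4)
foo(4) = bar(3)
bar(3) = foo(2)
foo(2) = bar(1)
bar(1) = foo(0)
foo(0) = 1  (base case)
Result: 1

1


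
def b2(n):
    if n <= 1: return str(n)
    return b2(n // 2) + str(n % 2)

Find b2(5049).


b2(5049) = b2(2524) + '1'
b2(2524) = b2(1262) + '0'
b2(1262) = b2(631) + '0'
b2(631) = b2(315) + '1'
b2(315) = b2(157) + '1'
b2(157) = b2(78) + '1'
b2(78) = b2(39) + '0'
b2(39) = b2(19) + '1'
b2(19) = b2(9) + '1'
b2(9) = b2(4) + '1'
b2(4) = b2(2) + '0'
b2(2) = b2(1) + '0'
b2(1) = '1'  (base case)
Concatenating: '1' + '0' + '0' + '1' + '1' + '1' + '0' + '1' + '1' + '1' + '0' + '0' + '1' = '1001110111001'

1001110111001


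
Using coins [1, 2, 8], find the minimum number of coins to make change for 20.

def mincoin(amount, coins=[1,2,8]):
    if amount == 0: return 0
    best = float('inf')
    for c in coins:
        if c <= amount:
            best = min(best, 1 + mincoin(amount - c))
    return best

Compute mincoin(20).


Building up with DP:
mincoin(0) = 0
mincoin(1) = min(1+mincoin(0)=1+0=1) = 1
mincoin(2) = min(1+mincoin(1)=1+1=2, 1+mincoin(0)=1+0=1) = 1
mincoin(3) = min(1+mincoin(2)=1+1=2, 1+mincoin(1)=1+1=2) = 2
mincoin(4) = min(1+mincoin(3)=1+2=3, 1+mincoin(2)=1+1=2) = 2
mincoin(5) = min(1+mincoin(4)=1+2=3, 1+mincoin(3)=1+2=3) = 3
mincoin(6) = min(1+mincoin(5)=1+3=4, 1+mincoin(4)=1+2=3) = 3
mincoin(7) = min(1+mincoin(6)=1+3=4, 1+mincoin(5)=1+3=4) = 4
mincoin(8) = min(1+mincoin(7)=1+4=5, 1+mincoin(6)=1+3=4, 1+mincoin(0)=1+0=1) = 1
mincoin(9) = min(1+mincoin(8)=1+1=2, 1+mincoin(7)=1+4=5, 1+mincoin(1)=1+1=2) = 2
mincoin(10) = min(1+mincoin(9)=1+2=3, 1+mincoin(8)=1+1=2, 1+mincoin(2)=1+1=2) = 2
mincoin(11) = min(1+mincoin(10)=1+2=3, 1+mincoin(9)=1+2=3, 1+mincoin(3)=1+2=3) = 3
mincoin(12) = min(1+mincoin(11)=1+3=4, 1+mincoin(10)=1+2=3, 1+mincoin(4)=1+2=3) = 3
mincoin(13) = min(1+mincoin(12)=1+3=4, 1+mincoin(11)=1+3=4, 1+mincoin(5)=1+3=4) = 4
mincoin(14) = min(1+mincoin(13)=1+4=5, 1+mincoin(12)=1+3=4, 1+mincoin(6)=1+3=4) = 4
mincoin(15) = min(1+mincoin(14)=1+4=5, 1+mincoin(13)=1+4=5, 1+mincoin(7)=1+4=5) = 5
mincoin(16) = min(1+mincoin(15)=1+5=6, 1+mincoin(14)=1+4=5, 1+mincoin(8)=1+1=2) = 2
mincoin(17) = min(1+mincoin(16)=1+2=3, 1+mincoin(15)=1+5=6, 1+mincoin(9)=1+2=3) = 3
mincoin(18) = min(1+mincoin(17)=1+3=4, 1+mincoin(16)=1+2=3, 1+mincoin(10)=1+2=3) = 3
mincoin(19) = min(1+mincoin(18)=1+3=4, 1+mincoin(17)=1+3=4, 1+mincoin(11)=1+3=4) = 4
mincoin(20) = min(1+mincoin(19)=1+4=5, 1+mincoin(18)=1+3=4, 1+mincoin(12)=1+3=4) = 4

4


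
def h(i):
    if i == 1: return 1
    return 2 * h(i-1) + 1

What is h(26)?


h(26) = 2 * h(25) + 1
h(25) = 2 * h(24) + 1
h(24) = 2 * h(23) + 1
h(23) = 2 * h(22) + 1
h(22) = 2 * h(21) + 1
h(21) = 2 * h(20) + 1
h(20) = 2 * h(19) + 1
h(19) = 2 * h(18) + 1
h(18) = 2 * h(17) + 1
h(17) = 2 * h(16) + 1
h(16) = 2 * h(15) + 1
h(15) = 2 * h(14) + 1
h(14) = 2 * h(13) + 1
h(13) = 2 * h(12) + 1
h(12) = 2 * h(11) + 1
h(11) = 2 * h(10) + 1
h(10) = 2 * h(9) + 1
h(9) = 2 * h(8) + 1
h(8) = 2 * h(7) + 1
h(7) = 2 * h(6) + 1
h(6) = 2 * h(5) + 1
h(5) = 2 * h(4) + 1
h(4) = 2 * h(3) + 1
h(3) = 2 * h(2) + 1
h(2) = 2 * h(1) + 1
h(1) = 1  (base case)
h(2) = 2 * 1 + 1 = 3
h(3) = 2 * 3 + 1 = 7
h(4) = 2 * 7 + 1 = 15
h(5) = 2 * 15 + 1 = 31
h(6) = 2 * 31 + 1 = 63
h(7) = 2 * 63 + 1 = 127
h(8) = 2 * 127 + 1 = 255
h(9) = 2 * 255 + 1 = 511
h(10) = 2 * 511 + 1 = 1023
h(11) = 2 * 1023 + 1 = 2047
h(12) = 2 * 2047 + 1 = 4095
h(13) = 2 * 4095 + 1 = 8191
h(14) = 2 * 8191 + 1 = 16383
h(15) = 2 * 16383 + 1 = 32767
h(16) = 2 * 32767 + 1 = 65535
h(17) = 2 * 65535 + 1 = 131071
h(18) = 2 * 131071 + 1 = 262143
h(19) = 2 * 262143 + 1 = 524287
h(20) = 2 * 524287 + 1 = 1048575
h(21) = 2 * 1048575 + 1 = 2097151
h(22) = 2 * 2097151 + 1 = 4194303
h(23) = 2 * 4194303 + 1 = 8388607
h(24) = 2 * 8388607 + 1 = 16777215
h(25) = 2 * 16777215 + 1 = 33554431
h(26) = 2 * 33554431 + 1 = 67108863

67108863


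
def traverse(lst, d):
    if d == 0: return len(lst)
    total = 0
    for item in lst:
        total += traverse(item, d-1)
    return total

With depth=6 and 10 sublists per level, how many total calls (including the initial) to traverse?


At depth 0 (root): 1 call
At depth 1: each of 1 parents calls traverse on 10 children = 10 calls
At depth 2: each of 10 parents calls traverse on 10 children = 100 calls
At depth 3: each of 100 parents calls traverse on 10 children = 1000 calls
At depth 4: each of 1000 parents calls traverse on 10 children = 10000 calls
At depth 5: each of 10000 parents calls traverse on 10 children = 100000 calls
At depth 6: each of 100000 parents calls traverse on 10 children = 1000000 calls
Total: 1 + 10 + 100 + 1000 + 10000 + 100000 + 1000000 = 1111111

1111111


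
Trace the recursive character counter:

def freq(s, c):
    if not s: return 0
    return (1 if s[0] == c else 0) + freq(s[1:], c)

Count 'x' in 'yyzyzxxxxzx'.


s[0]='y' != 'x' -> 0
s[0]='y' != 'x' -> 0
s[0]='z' != 'x' -> 0
s[0]='y' != 'x' -> 0
s[0]='z' != 'x' -> 0
s[0]='x' == 'x' -> 1
s[0]='x' == 'x' -> 1
s[0]='x' == 'x' -> 1
s[0]='x' == 'x' -> 1
s[0]='z' != 'x' -> 0
s[0]='x' == 'x' -> 1
Sum: 0 + 0 + 0 + 0 + 0 + 1 + 1 + 1 + 1 + 0 + 1 = 5

5


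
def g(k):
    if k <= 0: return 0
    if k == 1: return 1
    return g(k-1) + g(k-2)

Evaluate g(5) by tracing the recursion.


Computing g(5) bottom-up:
g(0) = 0
g(1) = 1
g(2) = g(1) + g(0) = 1 + 0 = 1
g(3) = g(2) + g(1) = 1 + 1 = 2
g(4) = g(3) + g(2) = 2 + 1 = 3
g(5) = g(4) + g(3) = 3 + 2 = 5

5


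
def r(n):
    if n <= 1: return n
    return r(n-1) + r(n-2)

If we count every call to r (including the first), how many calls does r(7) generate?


Let C(n) = total calls for r(n)
C(0) = 1, C(1) = 1
C(2) = 1 + C(1) + C(0) = 1 + 1 + 1 = 3
C(3) = 1 + C(2) + C(1) = 1 + 3 + 1 = 5
C(4) = 1 + C(3) + C(2) = 1 + 5 + 3 = 9
C(5) = 1 + C(4) + C(3) = 1 + 9 + 5 = 15
C(6) = 1 + C(5) + C(4) = 1 + 15 + 9 = 25
C(7) = 1 + C(6) + C(5) = 1 + 25 + 15 = 41

41


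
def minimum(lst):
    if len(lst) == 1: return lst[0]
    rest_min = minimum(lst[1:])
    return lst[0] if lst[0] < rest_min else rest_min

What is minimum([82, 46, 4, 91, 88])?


minimum([82, 46, 4, 91, 88]): compare 82 with minimum([46, 4, 91, 88])
minimum([46, 4, 91, 88]): compare 46 with minimum([4, 91, 88])
minimum([4, 91, 88]): compare 4 with minimum([91, 88])
minimum([91, 88]): compare 91 with minimum([88])
minimum([88]) = 88  (base case)
Compare 91 with 88 -> 88
Compare 4 with 88 -> 4
Compare 46 with 4 -> 4
Compare 82 with 4 -> 4

4
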